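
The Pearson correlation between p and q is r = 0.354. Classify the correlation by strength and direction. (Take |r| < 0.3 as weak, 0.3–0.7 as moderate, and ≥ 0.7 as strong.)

moderate positive

r = 0.354 > 0 so the relationship is positive.
|r| = 0.354, which falls in the moderate range.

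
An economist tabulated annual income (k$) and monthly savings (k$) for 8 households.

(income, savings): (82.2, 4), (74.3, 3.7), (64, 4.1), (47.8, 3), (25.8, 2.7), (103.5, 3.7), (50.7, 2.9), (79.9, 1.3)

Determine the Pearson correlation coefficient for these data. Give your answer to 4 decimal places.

n = 8, Σx = 528.2, Σy = 25.4, Σx² = 38990.56, Σy² = 86.58, Σxy = 1713.02
nΣxy − ΣxΣy = 13704.16 − 13416.28 = 287.88
nΣx² − (Σx)² = 311924.48 − 278995.24 = 32929.24; nΣy² − (Σy)² = 692.64 − 645.16 = 47.48
r = 287.88 / √(32929.24 × 47.48) = 287.88 / 1250.3921 ≈ 0.2302

0.2302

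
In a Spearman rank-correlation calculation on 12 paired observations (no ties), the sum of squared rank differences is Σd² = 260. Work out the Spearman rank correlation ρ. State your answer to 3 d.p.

0.091

ρ = 1 − 6Σd² / [n(n²−1)] = 1 − 6×260 / (12×143)
  = 1 − 1560/1716 = 1 − 0.9091 ≈ 0.091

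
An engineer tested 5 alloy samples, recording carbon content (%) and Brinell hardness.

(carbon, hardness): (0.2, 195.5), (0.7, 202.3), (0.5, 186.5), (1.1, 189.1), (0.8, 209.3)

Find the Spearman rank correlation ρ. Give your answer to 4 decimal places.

0.2000

Rank carbon: 1, 3, 2, 5, 4
Rank hardness: 3, 4, 1, 2, 5
d = rank(carbon) − rank(hardness): -2, -1, 1, 3, -1; Σd² = 16
ρ = 1 − 6Σd² / [n(n²−1)] = 1 − 6×16 / (5×24) = 1 − 96/120 ≈ 0.2000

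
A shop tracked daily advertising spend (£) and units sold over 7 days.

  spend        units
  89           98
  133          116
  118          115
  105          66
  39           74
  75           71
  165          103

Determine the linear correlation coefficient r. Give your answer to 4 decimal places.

n = 7, Σx = 724, Σy = 643, Σx² = 84930, Σy² = 61767, Σxy = 69856
nΣxy − ΣxΣy = 488992 − 465532 = 23460
nΣx² − (Σx)² = 594510 − 524176 = 70334; nΣy² − (Σy)² = 432369 − 413449 = 18920
r = 23460 / √(70334 × 18920) = 23460 / 36479.0252 ≈ 0.6431

0.6431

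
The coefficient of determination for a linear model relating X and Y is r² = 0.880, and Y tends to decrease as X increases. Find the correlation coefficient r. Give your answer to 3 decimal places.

|r| = √0.880 = 0.938
The association is negative, so r = −0.938.

-0.938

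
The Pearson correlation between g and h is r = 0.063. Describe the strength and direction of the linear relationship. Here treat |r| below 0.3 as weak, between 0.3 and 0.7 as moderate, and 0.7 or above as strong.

weak positive

r = 0.063 > 0 so the relationship is positive.
|r| = 0.063, which falls in the weak range.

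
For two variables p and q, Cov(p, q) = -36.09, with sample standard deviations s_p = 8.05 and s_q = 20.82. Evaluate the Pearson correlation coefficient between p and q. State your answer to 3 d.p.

-0.215

r = Cov(p,q) / (s_p · s_q) = -36.09 / (8.05 × 20.82)
  = -36.09 / 167.6010 ≈ -0.215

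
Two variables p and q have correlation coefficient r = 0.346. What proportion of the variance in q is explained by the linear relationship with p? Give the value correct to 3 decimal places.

r² = (0.346)² = 0.120

0.120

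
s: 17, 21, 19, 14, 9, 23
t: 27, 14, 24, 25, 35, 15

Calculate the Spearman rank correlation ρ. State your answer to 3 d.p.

Rank s: 3, 5, 4, 2, 1, 6
Rank t: 5, 1, 3, 4, 6, 2
d = rank(s) − rank(t): -2, 4, 1, -2, -5, 4; Σd² = 66
ρ = 1 − 6Σd² / [n(n²−1)] = 1 − 6×66 / (6×35) = 1 − 396/210 ≈ -0.886

-0.886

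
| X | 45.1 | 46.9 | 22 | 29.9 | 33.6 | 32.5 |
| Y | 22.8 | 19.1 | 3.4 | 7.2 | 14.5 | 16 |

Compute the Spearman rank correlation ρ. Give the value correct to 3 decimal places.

Rank X: 5, 6, 1, 2, 4, 3
Rank Y: 6, 5, 1, 2, 3, 4
d = rank(X) − rank(Y): -1, 1, 0, 0, 1, -1; Σd² = 4
ρ = 1 − 6Σd² / [n(n²−1)] = 1 − 6×4 / (6×35) = 1 − 24/210 ≈ 0.886

0.886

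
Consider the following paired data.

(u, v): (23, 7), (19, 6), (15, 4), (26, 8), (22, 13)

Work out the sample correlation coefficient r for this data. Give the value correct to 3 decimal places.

n = 5, Σu = 105, Σv = 38, Σu² = 2275, Σv² = 334, Σuv = 829
nΣuv − ΣuΣv = 4145 − 3990 = 155
nΣu² − (Σu)² = 11375 − 11025 = 350; nΣv² − (Σv)² = 1670 − 1444 = 226
r = 155 / √(350 × 226) = 155 / 281.2472 ≈ 0.551

0.551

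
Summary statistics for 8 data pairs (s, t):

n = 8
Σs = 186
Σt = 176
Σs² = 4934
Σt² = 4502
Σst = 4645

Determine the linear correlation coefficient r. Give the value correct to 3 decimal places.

0.892

r = (nΣst − ΣsΣt) / √[(nΣs² − (Σs)²)(nΣt² − (Σt)²)]
Numerator: 8×4645 − 186×176 = 4424
Denominator: √[(39472 − 34596)(36016 − 30976)] = √[4876 × 5040] = 4957.3219
r = 4424 / 4957.3219 ≈ 0.892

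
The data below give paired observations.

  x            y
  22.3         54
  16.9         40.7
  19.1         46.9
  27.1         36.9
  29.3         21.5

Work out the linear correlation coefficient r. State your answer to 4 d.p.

n = 5, Σx = 114.7, Σy = 200, Σx² = 2740.61, Σy² = 8595.96, Σxy = 4417.76
nΣxy − ΣxΣy = 22088.8 − 22940 = -851.2
nΣx² − (Σx)² = 13703.05 − 13156.09 = 546.96; nΣy² − (Σy)² = 42979.8 − 40000 = 2979.8
r = -851.2 / √(546.96 × 2979.8) = -851.2 / 1276.6485 ≈ -0.6667

-0.6667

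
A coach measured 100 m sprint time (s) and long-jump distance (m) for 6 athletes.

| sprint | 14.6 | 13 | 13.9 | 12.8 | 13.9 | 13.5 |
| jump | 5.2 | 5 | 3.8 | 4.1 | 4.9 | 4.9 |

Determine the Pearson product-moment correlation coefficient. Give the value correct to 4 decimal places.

n = 6, Σx = 81.7, Σy = 27.9, Σx² = 1114.67, Σy² = 131.31, Σxy = 380.48
nΣxy − ΣxΣy = 2282.88 − 2279.43 = 3.45
nΣx² − (Σx)² = 6688.02 − 6674.89 = 13.13; nΣy² − (Σy)² = 787.86 − 778.41 = 9.45
r = 3.45 / √(13.13 × 9.45) = 3.45 / 11.1391 ≈ 0.3097

0.3097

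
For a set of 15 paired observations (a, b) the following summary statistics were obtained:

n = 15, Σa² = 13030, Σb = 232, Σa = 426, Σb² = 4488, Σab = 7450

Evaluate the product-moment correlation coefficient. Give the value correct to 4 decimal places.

0.9407

r = (nΣab − ΣaΣb) / √[(nΣa² − (Σa)²)(nΣb² − (Σb)²)]
Numerator: 15×7450 − 426×232 = 12918
Denominator: √[(195450 − 181476)(67320 − 53824)] = √[13974 × 13496] = 13732.9204
r = 12918 / 13732.9204 ≈ 0.9407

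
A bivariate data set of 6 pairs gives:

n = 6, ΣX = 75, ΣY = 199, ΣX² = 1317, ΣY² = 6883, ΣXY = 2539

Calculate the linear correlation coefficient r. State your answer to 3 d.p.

r = (nΣXY − ΣXΣY) / √[(nΣX² − (ΣX)²)(nΣY² − (ΣY)²)]
Numerator: 6×2539 − 75×199 = 309
Denominator: √[(7902 − 5625)(41298 − 39601)] = √[2277 × 1697] = 1965.7235
r = 309 / 1965.7235 ≈ 0.157

0.157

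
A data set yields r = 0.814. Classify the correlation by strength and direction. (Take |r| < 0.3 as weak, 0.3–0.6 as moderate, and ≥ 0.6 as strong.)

r = 0.814 > 0 so the relationship is positive.
|r| = 0.814, which falls in the strong range.

strong positive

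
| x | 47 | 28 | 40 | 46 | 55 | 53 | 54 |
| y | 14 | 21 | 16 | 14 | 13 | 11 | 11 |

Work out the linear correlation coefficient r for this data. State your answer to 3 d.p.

n = 7, Σx = 323, Σy = 100, Σx² = 15459, Σy² = 1500, Σxy = 4422
nΣxy − ΣxΣy = 30954 − 32300 = -1346
nΣx² − (Σx)² = 108213 − 104329 = 3884; nΣy² − (Σy)² = 10500 − 10000 = 500
r = -1346 / √(3884 × 500) = -1346 / 1393.5566 ≈ -0.966

-0.966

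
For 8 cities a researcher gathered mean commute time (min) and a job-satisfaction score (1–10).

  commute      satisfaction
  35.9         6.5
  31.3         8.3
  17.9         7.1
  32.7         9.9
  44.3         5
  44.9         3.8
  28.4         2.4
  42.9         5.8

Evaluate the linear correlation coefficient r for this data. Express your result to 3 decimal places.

n = 8, Σx = 278.3, Σy = 48.8, Σx² = 10283.67, Σy² = 338.4, Σxy = 1653.06
nΣxy − ΣxΣy = 13224.48 − 13581.04 = -356.56
nΣx² − (Σx)² = 82269.36 − 77450.89 = 4818.47; nΣy² − (Σy)² = 2707.2 − 2381.44 = 325.76
r = -356.56 / √(4818.47 × 325.76) = -356.56 / 1252.8626 ≈ -0.285

-0.285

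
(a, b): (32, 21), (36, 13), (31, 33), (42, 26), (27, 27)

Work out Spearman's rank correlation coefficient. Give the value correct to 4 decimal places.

Rank a: 3, 4, 2, 5, 1
Rank b: 2, 1, 5, 3, 4
d = rank(a) − rank(b): 1, 3, -3, 2, -3; Σd² = 32
ρ = 1 − 6Σd² / [n(n²−1)] = 1 − 6×32 / (5×24) = 1 − 192/120 ≈ -0.6000

-0.6000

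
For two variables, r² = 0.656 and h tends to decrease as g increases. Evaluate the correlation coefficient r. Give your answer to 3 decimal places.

-0.810

|r| = √0.656 = 0.810
The association is negative, so r = −0.810.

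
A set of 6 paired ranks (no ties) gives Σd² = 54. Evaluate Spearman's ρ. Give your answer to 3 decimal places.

ρ = 1 − 6Σd² / [n(n²−1)] = 1 − 6×54 / (6×35)
  = 1 − 324/210 = 1 − 1.5429 ≈ -0.543

-0.543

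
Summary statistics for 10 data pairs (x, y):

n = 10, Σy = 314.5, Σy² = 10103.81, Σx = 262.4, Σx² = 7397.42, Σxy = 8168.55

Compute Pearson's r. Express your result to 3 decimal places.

r = (nΣxy − ΣxΣy) / √[(nΣx² − (Σx)²)(nΣy² − (Σy)²)]
Numerator: 10×8168.55 − 262.4×314.5 = -839.3
Denominator: √[(73974.2 − 68853.76)(101038.1 − 98910.25)] = √[5120.44 × 2127.85] = 3300.8375
r = -839.3 / 3300.8375 ≈ -0.254

-0.254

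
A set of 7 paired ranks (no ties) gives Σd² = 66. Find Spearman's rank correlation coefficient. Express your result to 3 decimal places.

ρ = 1 − 6Σd² / [n(n²−1)] = 1 − 6×66 / (7×48)
  = 1 − 396/336 = 1 − 1.1786 ≈ -0.179

-0.179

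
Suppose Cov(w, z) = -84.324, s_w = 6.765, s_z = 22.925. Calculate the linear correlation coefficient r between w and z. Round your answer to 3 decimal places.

r = Cov(w,z) / (s_w · s_z) = -84.324 / (6.765 × 22.925)
  = -84.324 / 155.0876 ≈ -0.544

-0.544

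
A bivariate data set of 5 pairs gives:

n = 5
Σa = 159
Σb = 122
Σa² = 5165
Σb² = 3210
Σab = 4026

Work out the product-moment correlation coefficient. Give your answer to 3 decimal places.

0.919

r = (nΣab − ΣaΣb) / √[(nΣa² − (Σa)²)(nΣb² − (Σb)²)]
Numerator: 5×4026 − 159×122 = 732
Denominator: √[(25825 − 25281)(16050 − 14884)] = √[544 × 1166] = 796.4320
r = 732 / 796.4320 ≈ 0.919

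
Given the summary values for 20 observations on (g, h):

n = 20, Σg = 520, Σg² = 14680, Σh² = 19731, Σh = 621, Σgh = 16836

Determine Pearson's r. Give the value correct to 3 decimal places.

0.956

r = (nΣgh − ΣgΣh) / √[(nΣg² − (Σg)²)(nΣh² − (Σh)²)]
Numerator: 20×16836 − 520×621 = 13800
Denominator: √[(293600 − 270400)(394620 − 385641)] = √[23200 × 8979] = 14433.0454
r = 13800 / 14433.0454 ≈ 0.956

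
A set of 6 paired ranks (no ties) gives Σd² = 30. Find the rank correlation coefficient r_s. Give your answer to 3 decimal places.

ρ = 1 − 6Σd² / [n(n²−1)] = 1 − 6×30 / (6×35)
  = 1 − 180/210 = 1 − 0.8571 ≈ 0.143

0.143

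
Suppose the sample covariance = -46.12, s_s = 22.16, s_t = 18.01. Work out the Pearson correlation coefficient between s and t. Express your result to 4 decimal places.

-0.1156

r = Cov(s,t) / (s_s · s_t) = -46.12 / (22.16 × 18.01)
  = -46.12 / 399.1016 ≈ -0.1156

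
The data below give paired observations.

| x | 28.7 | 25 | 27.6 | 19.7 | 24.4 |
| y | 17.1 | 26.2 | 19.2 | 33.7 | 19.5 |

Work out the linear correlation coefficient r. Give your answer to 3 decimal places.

-0.906

n = 5, Σx = 125.4, Σy = 115.7, Σx² = 3193.9, Σy² = 2863.43, Σxy = 2815.38
nΣxy − ΣxΣy = 14076.9 − 14508.78 = -431.88
nΣx² − (Σx)² = 15969.5 − 15725.16 = 244.34; nΣy² − (Σy)² = 14317.15 − 13386.49 = 930.66
r = -431.88 / √(244.34 × 930.66) = -431.88 / 476.8621 ≈ -0.906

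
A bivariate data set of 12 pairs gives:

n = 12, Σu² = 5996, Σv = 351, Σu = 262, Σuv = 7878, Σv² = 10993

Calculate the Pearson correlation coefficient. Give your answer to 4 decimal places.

0.4794

r = (nΣuv − ΣuΣv) / √[(nΣu² − (Σu)²)(nΣv² − (Σv)²)]
Numerator: 12×7878 − 262×351 = 2574
Denominator: √[(71952 − 68644)(131916 − 123201)] = √[3308 × 8715] = 5369.2849
r = 2574 / 5369.2849 ≈ 0.4794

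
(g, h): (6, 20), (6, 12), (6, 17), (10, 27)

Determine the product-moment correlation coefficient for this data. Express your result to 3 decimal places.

n = 4, Σg = 28, Σh = 76, Σg² = 208, Σh² = 1562, Σgh = 564
nΣgh − ΣgΣh = 2256 − 2128 = 128
nΣg² − (Σg)² = 832 − 784 = 48; nΣh² − (Σh)² = 6248 − 5776 = 472
r = 128 / √(48 × 472) = 128 / 150.5191 ≈ 0.850

0.850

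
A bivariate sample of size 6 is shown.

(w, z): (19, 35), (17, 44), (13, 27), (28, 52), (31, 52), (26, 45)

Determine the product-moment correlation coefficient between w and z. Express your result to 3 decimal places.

n = 6, Σw = 134, Σz = 255, Σw² = 3240, Σz² = 11323, Σwz = 6002
nΣwz − ΣwΣz = 36012 − 34170 = 1842
nΣw² − (Σw)² = 19440 − 17956 = 1484; nΣz² − (Σz)² = 67938 − 65025 = 2913
r = 1842 / √(1484 × 2913) = 1842 / 2079.1566 ≈ 0.886

0.886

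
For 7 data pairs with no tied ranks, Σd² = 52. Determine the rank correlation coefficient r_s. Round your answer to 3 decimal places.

0.071

ρ = 1 − 6Σd² / [n(n²−1)] = 1 − 6×52 / (7×48)
  = 1 − 312/336 = 1 − 0.9286 ≈ 0.071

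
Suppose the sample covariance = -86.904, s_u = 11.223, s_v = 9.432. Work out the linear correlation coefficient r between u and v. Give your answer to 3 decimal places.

-0.821

r = Cov(u,v) / (s_u · s_v) = -86.904 / (11.223 × 9.432)
  = -86.904 / 105.8553 ≈ -0.821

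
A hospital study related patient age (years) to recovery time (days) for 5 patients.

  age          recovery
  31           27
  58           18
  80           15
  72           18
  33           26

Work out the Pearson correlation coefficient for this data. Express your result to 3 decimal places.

-0.973

n = 5, Σx = 274, Σy = 104, Σx² = 16998, Σy² = 2278, Σxy = 5235
nΣxy − ΣxΣy = 26175 − 28496 = -2321
nΣx² − (Σx)² = 84990 − 75076 = 9914; nΣy² − (Σy)² = 11390 − 10816 = 574
r = -2321 / √(9914 × 574) = -2321 / 2385.5054 ≈ -0.973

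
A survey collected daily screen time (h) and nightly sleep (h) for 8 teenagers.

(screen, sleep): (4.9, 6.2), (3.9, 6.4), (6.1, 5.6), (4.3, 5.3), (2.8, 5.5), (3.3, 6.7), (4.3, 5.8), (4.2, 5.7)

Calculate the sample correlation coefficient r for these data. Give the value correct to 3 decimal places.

-0.219

n = 8, Σx = 33.8, Σy = 47.2, Σx² = 149.78, Σy² = 280.12, Σxy = 198.68
nΣxy − ΣxΣy = 1589.44 − 1595.36 = -5.92
nΣx² − (Σx)² = 1198.24 − 1142.44 = 55.8; nΣy² − (Σy)² = 2240.96 − 2227.84 = 13.12
r = -5.92 / √(55.8 × 13.12) = -5.92 / 27.0573 ≈ -0.219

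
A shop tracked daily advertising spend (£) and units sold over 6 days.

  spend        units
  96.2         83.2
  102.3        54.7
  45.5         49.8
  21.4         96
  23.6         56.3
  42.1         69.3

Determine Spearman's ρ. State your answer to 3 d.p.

-0.486

Rank spend: 5, 6, 4, 1, 2, 3
Rank units: 5, 2, 1, 6, 3, 4
d = rank(spend) − rank(units): 0, 4, 3, -5, -1, -1; Σd² = 52
ρ = 1 − 6Σd² / [n(n²−1)] = 1 − 6×52 / (6×35) = 1 − 312/210 ≈ -0.486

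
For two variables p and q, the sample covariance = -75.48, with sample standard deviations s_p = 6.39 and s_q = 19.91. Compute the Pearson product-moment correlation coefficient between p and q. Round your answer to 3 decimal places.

r = Cov(p,q) / (s_p · s_q) = -75.48 / (6.39 × 19.91)
  = -75.48 / 127.2249 ≈ -0.593

-0.593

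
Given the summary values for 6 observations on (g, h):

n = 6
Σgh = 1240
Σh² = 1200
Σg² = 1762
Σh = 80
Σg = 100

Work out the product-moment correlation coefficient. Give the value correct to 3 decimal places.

-0.828

r = (nΣgh − ΣgΣh) / √[(nΣg² − (Σg)²)(nΣh² − (Σh)²)]
Numerator: 6×1240 − 100×80 = -560
Denominator: √[(10572 − 10000)(7200 − 6400)] = √[572 × 800] = 676.4614
r = -560 / 676.4614 ≈ -0.828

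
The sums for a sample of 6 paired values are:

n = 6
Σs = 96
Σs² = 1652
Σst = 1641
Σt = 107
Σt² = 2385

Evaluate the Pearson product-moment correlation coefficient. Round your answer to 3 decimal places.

-0.302

r = (nΣst − ΣsΣt) / √[(nΣs² − (Σs)²)(nΣt² − (Σt)²)]
Numerator: 6×1641 − 96×107 = -426
Denominator: √[(9912 − 9216)(14310 − 11449)] = √[696 × 2861] = 1411.1187
r = -426 / 1411.1187 ≈ -0.302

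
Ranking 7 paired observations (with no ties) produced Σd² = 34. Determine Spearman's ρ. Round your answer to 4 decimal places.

ρ = 1 − 6Σd² / [n(n²−1)] = 1 − 6×34 / (7×48)
  = 1 − 204/336 = 1 − 0.60714 ≈ 0.3929

0.3929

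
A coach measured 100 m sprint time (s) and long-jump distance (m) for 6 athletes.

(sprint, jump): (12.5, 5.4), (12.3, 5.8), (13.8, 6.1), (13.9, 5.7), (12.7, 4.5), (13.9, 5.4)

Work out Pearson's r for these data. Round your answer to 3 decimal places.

0.349

n = 6, Σx = 79.1, Σy = 32.9, Σx² = 1045.69, Σy² = 181.91, Σxy = 434.46
nΣxy − ΣxΣy = 2606.76 − 2602.39 = 4.37
nΣx² − (Σx)² = 6274.14 − 6256.81 = 17.33; nΣy² − (Σy)² = 1091.46 − 1082.41 = 9.05
r = 4.37 / √(17.33 × 9.05) = 4.37 / 12.5234 ≈ 0.349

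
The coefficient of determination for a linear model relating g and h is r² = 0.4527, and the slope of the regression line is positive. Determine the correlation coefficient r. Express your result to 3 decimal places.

|r| = √0.4527 = 0.673
The association is positive, so r = 0.673.

0.673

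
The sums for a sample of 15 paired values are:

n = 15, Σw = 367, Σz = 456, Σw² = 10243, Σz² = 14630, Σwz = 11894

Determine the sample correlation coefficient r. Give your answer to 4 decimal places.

r = (nΣwz − ΣwΣz) / √[(nΣw² − (Σw)²)(nΣz² − (Σz)²)]
Numerator: 15×11894 − 367×456 = 11058
Denominator: √[(153645 − 134689)(219450 − 207936)] = √[18956 × 11514] = 14773.6043
r = 11058 / 14773.6043 ≈ 0.7485

0.7485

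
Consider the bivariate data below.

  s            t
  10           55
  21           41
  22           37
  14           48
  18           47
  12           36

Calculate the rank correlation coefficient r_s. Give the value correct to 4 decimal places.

-0.4286

Rank s: 1, 5, 6, 3, 4, 2
Rank t: 6, 3, 2, 5, 4, 1
d = rank(s) − rank(t): -5, 2, 4, -2, 0, 1; Σd² = 50
ρ = 1 − 6Σd² / [n(n²−1)] = 1 − 6×50 / (6×35) = 1 − 300/210 ≈ -0.4286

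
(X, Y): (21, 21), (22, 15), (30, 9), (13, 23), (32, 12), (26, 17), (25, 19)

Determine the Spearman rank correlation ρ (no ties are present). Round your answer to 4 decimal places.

Rank X: 2, 3, 6, 1, 7, 5, 4
Rank Y: 6, 3, 1, 7, 2, 4, 5
d = rank(X) − rank(Y): -4, 0, 5, -6, 5, 1, -1; Σd² = 104
ρ = 1 − 6Σd² / [n(n²−1)] = 1 − 6×104 / (7×48) = 1 − 624/336 ≈ -0.8571

-0.8571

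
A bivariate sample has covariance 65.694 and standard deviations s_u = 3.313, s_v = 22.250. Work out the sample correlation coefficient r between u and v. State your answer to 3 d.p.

0.891

r = Cov(u,v) / (s_u · s_v) = 65.694 / (3.313 × 22.250)
  = 65.694 / 73.7143 ≈ 0.891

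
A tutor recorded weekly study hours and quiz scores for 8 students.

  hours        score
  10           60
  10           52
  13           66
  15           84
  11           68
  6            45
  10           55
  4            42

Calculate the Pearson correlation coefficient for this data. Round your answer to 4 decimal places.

0.9292

n = 8, Σx = 79, Σy = 472, Σx² = 867, Σy² = 29154, Σxy = 4974
nΣxy − ΣxΣy = 39792 − 37288 = 2504
nΣx² − (Σx)² = 6936 − 6241 = 695; nΣy² − (Σy)² = 233232 − 222784 = 10448
r = 2504 / √(695 × 10448) = 2504 / 2694.6911 ≈ 0.9292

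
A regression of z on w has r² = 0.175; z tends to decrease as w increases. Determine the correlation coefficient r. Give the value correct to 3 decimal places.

-0.418

|r| = √0.175 = 0.418
The association is negative, so r = −0.418.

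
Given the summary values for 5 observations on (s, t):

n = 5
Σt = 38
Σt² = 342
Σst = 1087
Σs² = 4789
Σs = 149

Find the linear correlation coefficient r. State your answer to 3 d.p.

r = (nΣst − ΣsΣt) / √[(nΣs² − (Σs)²)(nΣt² − (Σt)²)]
Numerator: 5×1087 − 149×38 = -227
Denominator: √[(23945 − 22201)(1710 − 1444)] = √[1744 × 266] = 681.1050
r = -227 / 681.1050 ≈ -0.333

-0.333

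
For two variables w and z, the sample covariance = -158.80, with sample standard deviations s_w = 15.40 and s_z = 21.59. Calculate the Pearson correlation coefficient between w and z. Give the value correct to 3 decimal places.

-0.478

r = Cov(w,z) / (s_w · s_z) = -158.80 / (15.40 × 21.59)
  = -158.80 / 332.4860 ≈ -0.478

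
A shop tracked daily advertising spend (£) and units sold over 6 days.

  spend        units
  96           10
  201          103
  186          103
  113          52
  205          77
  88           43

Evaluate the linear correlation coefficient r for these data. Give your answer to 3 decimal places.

n = 6, Σx = 889, Σy = 388, Σx² = 146751, Σy² = 31800, Σxy = 66266
nΣxy − ΣxΣy = 397596 − 344932 = 52664
nΣx² − (Σx)² = 880506 − 790321 = 90185; nΣy² − (Σy)² = 190800 − 150544 = 40256
r = 52664 / √(90185 × 40256) = 52664 / 60253.5257 ≈ 0.874

0.874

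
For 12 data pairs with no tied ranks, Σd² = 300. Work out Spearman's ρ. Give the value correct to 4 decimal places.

-0.0490

ρ = 1 − 6Σd² / [n(n²−1)] = 1 − 6×300 / (12×143)
  = 1 − 1800/1716 = 1 − 1.04895 ≈ -0.0490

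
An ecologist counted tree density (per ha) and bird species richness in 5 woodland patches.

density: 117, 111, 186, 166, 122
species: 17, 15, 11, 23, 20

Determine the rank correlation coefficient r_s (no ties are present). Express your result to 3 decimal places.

Rank density: 2, 1, 5, 4, 3
Rank species: 3, 2, 1, 5, 4
d = rank(density) − rank(species): -1, -1, 4, -1, -1; Σd² = 20
ρ = 1 − 6Σd² / [n(n²−1)] = 1 − 6×20 / (5×24) = 1 − 120/120 ≈ 0.000

0.000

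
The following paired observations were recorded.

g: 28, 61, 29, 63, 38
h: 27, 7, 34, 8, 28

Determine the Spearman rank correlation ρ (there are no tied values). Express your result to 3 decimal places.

-0.600

Rank g: 1, 4, 2, 5, 3
Rank h: 3, 1, 5, 2, 4
d = rank(g) − rank(h): -2, 3, -3, 3, -1; Σd² = 32
ρ = 1 − 6Σd² / [n(n²−1)] = 1 − 6×32 / (5×24) = 1 − 192/120 ≈ -0.600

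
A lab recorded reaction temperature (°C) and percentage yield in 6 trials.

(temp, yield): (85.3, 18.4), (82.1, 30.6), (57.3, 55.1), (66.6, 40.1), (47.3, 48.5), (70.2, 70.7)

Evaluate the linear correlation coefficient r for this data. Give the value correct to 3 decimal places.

-0.583

n = 6, Σx = 408.8, Σy = 263.4, Σx² = 28900.68, Σy² = 13269.68, Σxy = 17166.86
nΣxy − ΣxΣy = 103001.16 − 107677.92 = -4676.76
nΣx² − (Σx)² = 173404.08 − 167117.44 = 6286.64; nΣy² − (Σy)² = 79618.08 − 69379.56 = 10238.52
r = -4676.76 / √(6286.64 × 10238.52) = -4676.76 / 8022.8355 ≈ -0.583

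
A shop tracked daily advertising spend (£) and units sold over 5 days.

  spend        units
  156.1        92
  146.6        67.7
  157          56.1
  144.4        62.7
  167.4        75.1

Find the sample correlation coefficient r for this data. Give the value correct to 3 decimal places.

0.313

n = 5, Σx = 771.5, Σy = 353.6, Σx² = 119381.89, Σy² = 25765.8, Σxy = 54719.34
nΣxy − ΣxΣy = 273596.7 − 272802.4 = 794.3
nΣx² − (Σx)² = 596909.45 − 595212.25 = 1697.2; nΣy² − (Σy)² = 128829 − 125032.96 = 3796.04
r = 794.3 / √(1697.2 × 3796.04) = 794.3 / 2538.2354 ≈ 0.313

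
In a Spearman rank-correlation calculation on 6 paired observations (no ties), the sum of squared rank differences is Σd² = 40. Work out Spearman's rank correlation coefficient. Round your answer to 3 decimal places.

ρ = 1 − 6Σd² / [n(n²−1)] = 1 − 6×40 / (6×35)
  = 1 − 240/210 = 1 − 1.1429 ≈ -0.143

-0.143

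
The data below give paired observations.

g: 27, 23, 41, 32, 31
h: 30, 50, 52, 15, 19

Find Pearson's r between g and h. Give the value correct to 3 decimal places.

0.104

n = 5, Σg = 154, Σh = 166, Σg² = 4924, Σh² = 6690, Σgh = 5161
nΣgh − ΣgΣh = 25805 − 25564 = 241
nΣg² − (Σg)² = 24620 − 23716 = 904; nΣh² − (Σh)² = 33450 − 27556 = 5894
r = 241 / √(904 × 5894) = 241 / 2308.2842 ≈ 0.104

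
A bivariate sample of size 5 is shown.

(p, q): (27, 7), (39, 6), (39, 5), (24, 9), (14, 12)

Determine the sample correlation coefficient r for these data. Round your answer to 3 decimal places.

-0.960

n = 5, Σp = 143, Σq = 39, Σp² = 4543, Σq² = 335, Σpq = 1002
nΣpq − ΣpΣq = 5010 − 5577 = -567
nΣp² − (Σp)² = 22715 − 20449 = 2266; nΣq² − (Σq)² = 1675 − 1521 = 154
r = -567 / √(2266 × 154) = -567 / 590.7317 ≈ -0.960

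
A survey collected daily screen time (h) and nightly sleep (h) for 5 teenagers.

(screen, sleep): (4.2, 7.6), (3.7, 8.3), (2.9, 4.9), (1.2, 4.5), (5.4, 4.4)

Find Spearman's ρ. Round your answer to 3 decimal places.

Rank screen: 4, 3, 2, 1, 5
Rank sleep: 4, 5, 3, 2, 1
d = rank(screen) − rank(sleep): 0, -2, -1, -1, 4; Σd² = 22
ρ = 1 − 6Σd² / [n(n²−1)] = 1 − 6×22 / (5×24) = 1 − 132/120 ≈ -0.100

-0.100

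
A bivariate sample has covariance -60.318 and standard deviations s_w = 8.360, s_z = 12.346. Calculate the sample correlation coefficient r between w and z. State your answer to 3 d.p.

r = Cov(w,z) / (s_w · s_z) = -60.318 / (8.360 × 12.346)
  = -60.318 / 103.2126 ≈ -0.584

-0.584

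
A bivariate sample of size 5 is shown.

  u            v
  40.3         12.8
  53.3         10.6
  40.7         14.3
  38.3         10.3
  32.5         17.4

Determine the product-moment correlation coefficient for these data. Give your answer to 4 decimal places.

-0.6741

n = 5, Σu = 205.1, Σv = 65.4, Σu² = 8644.61, Σv² = 889.54, Σuv = 2622.82
nΣuv − ΣuΣv = 13114.1 − 13413.54 = -299.44
nΣu² − (Σu)² = 43223.05 − 42066.01 = 1157.04; nΣv² − (Σv)² = 4447.7 − 4277.16 = 170.54
r = -299.44 / √(1157.04 × 170.54) = -299.44 / 444.2090 ≈ -0.6741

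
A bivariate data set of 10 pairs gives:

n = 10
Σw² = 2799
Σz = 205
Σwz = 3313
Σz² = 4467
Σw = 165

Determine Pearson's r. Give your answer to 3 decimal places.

r = (nΣwz − ΣwΣz) / √[(nΣw² − (Σw)²)(nΣz² − (Σz)²)]
Numerator: 10×3313 − 165×205 = -695
Denominator: √[(27990 − 27225)(44670 − 42025)] = √[765 × 2645] = 1422.4714
r = -695 / 1422.4714 ≈ -0.489

-0.489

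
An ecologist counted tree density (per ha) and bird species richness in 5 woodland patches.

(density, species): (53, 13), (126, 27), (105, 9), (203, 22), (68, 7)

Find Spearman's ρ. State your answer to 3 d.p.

0.600

Rank density: 1, 4, 3, 5, 2
Rank species: 3, 5, 2, 4, 1
d = rank(density) − rank(species): -2, -1, 1, 1, 1; Σd² = 8
ρ = 1 − 6Σd² / [n(n²−1)] = 1 − 6×8 / (5×24) = 1 − 48/120 ≈ 0.600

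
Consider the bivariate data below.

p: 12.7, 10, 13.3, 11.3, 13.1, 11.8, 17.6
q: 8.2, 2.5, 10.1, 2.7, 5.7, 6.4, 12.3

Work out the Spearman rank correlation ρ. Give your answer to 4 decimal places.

0.8929

Rank p: 4, 1, 6, 2, 5, 3, 7
Rank q: 5, 1, 6, 2, 3, 4, 7
d = rank(p) − rank(q): -1, 0, 0, 0, 2, -1, 0; Σd² = 6
ρ = 1 − 6Σd² / [n(n²−1)] = 1 − 6×6 / (7×48) = 1 − 36/336 ≈ 0.8929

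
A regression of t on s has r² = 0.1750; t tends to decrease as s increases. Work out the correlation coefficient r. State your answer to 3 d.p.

|r| = √0.1750 = 0.418
The association is negative, so r = −0.418.

-0.418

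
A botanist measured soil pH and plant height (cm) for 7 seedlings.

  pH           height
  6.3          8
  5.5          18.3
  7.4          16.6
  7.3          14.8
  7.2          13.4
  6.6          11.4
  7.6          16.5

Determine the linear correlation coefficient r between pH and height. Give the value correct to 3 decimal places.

n = 7, Σx = 47.9, Σy = 99, Σx² = 331.15, Σy² = 1475.26, Σxy = 679.05
nΣxy − ΣxΣy = 4753.35 − 4742.1 = 11.25
nΣx² − (Σx)² = 2318.05 − 2294.41 = 23.64; nΣy² − (Σy)² = 10326.82 − 9801 = 525.82
r = 11.25 / √(23.64 × 525.82) = 11.25 / 111.4916 ≈ 0.101

0.101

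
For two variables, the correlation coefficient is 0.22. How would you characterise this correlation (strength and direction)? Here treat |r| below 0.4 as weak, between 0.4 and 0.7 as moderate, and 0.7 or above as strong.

weak positive

r = 0.22 > 0 so the relationship is positive.
|r| = 0.22, which falls in the weak range.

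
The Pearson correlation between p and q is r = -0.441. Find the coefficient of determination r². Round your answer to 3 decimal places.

0.194

r² = (-0.441)² = 0.194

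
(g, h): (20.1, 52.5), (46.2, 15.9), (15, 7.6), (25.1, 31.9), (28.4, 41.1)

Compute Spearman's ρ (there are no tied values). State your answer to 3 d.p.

0.100

Rank g: 2, 5, 1, 3, 4
Rank h: 5, 2, 1, 3, 4
d = rank(g) − rank(h): -3, 3, 0, 0, 0; Σd² = 18
ρ = 1 − 6Σd² / [n(n²−1)] = 1 − 6×18 / (5×24) = 1 − 108/120 ≈ 0.100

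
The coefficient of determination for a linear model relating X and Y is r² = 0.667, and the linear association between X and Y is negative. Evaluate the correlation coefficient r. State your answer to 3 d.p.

|r| = √0.667 = 0.817
The association is negative, so r = −0.817.

-0.817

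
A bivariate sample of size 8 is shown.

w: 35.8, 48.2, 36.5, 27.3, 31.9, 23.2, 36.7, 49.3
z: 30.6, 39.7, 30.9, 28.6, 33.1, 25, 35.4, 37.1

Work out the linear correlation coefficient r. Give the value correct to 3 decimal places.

n = 8, Σw = 288.9, Σz = 260.4, Σw² = 11015.65, Σz² = 8635.4, Σwz = 9681.75
nΣwz − ΣwΣz = 77454 − 75229.56 = 2224.44
nΣw² − (Σw)² = 88125.2 − 83463.21 = 4661.99; nΣz² − (Σz)² = 69083.2 − 67808.16 = 1275.04
r = 2224.44 / √(4661.99 × 1275.04) = 2224.44 / 2438.0779 ≈ 0.912

0.912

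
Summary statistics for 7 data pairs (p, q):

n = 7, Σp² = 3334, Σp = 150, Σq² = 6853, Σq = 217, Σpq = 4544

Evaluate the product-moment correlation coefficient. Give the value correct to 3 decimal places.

r = (nΣpq − ΣpΣq) / √[(nΣp² − (Σp)²)(nΣq² − (Σq)²)]
Numerator: 7×4544 − 150×217 = -742
Denominator: √[(23338 − 22500)(47971 − 47089)] = √[838 × 882] = 859.7186
r = -742 / 859.7186 ≈ -0.863

-0.863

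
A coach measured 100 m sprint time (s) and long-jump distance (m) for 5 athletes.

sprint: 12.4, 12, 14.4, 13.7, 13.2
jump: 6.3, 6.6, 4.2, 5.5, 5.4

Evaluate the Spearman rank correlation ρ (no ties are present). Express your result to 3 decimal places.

-0.900

Rank sprint: 2, 1, 5, 4, 3
Rank jump: 4, 5, 1, 3, 2
d = rank(sprint) − rank(jump): -2, -4, 4, 1, 1; Σd² = 38
ρ = 1 − 6Σd² / [n(n²−1)] = 1 − 6×38 / (5×24) = 1 − 228/120 ≈ -0.900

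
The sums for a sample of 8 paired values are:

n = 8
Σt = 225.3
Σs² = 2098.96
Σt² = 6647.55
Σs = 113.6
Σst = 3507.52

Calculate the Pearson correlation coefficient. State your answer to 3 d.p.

r = (nΣst − ΣsΣt) / √[(nΣs² − (Σs)²)(nΣt² − (Σt)²)]
Numerator: 8×3507.52 − 113.6×225.3 = 2466.08
Denominator: √[(16791.68 − 12904.96)(53180.4 − 50760.09)] = √[3886.72 × 2420.31] = 3067.0943
r = 2466.08 / 3067.0943 ≈ 0.804

0.804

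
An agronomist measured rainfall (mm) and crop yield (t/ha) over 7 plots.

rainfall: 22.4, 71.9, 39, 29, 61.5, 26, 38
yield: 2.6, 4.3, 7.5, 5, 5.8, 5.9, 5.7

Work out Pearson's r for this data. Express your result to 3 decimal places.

0.109

n = 7, Σx = 287.8, Σy = 36.8, Σx² = 13935.62, Σy² = 207.44, Σxy = 1531.61
nΣxy − ΣxΣy = 10721.27 − 10591.04 = 130.23
nΣx² − (Σx)² = 97549.34 − 82828.84 = 14720.5; nΣy² − (Σy)² = 1452.08 − 1354.24 = 97.84
r = 130.23 / √(14720.5 × 97.84) = 130.23 / 1200.1057 ≈ 0.109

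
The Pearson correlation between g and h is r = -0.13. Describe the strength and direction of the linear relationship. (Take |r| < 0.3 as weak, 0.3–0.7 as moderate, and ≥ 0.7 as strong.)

weak negative

r = -0.13 < 0 so the relationship is negative.
|r| = 0.13, which falls in the weak range.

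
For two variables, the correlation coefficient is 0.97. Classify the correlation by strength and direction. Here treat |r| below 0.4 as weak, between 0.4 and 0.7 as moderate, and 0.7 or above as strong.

strong positive

r = 0.97 > 0 so the relationship is positive.
|r| = 0.97, which falls in the strong range.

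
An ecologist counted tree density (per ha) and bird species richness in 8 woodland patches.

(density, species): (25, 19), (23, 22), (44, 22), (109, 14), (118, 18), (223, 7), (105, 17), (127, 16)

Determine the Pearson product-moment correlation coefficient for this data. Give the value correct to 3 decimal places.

n = 8, Σx = 774, Σy = 135, Σx² = 105778, Σy² = 2443, Σxy = 10977
nΣxy − ΣxΣy = 87816 − 104490 = -16674
nΣx² − (Σx)² = 846224 − 599076 = 247148; nΣy² − (Σy)² = 19544 − 18225 = 1319
r = -16674 / √(247148 × 1319) = -16674 / 18055.1436 ≈ -0.924

-0.924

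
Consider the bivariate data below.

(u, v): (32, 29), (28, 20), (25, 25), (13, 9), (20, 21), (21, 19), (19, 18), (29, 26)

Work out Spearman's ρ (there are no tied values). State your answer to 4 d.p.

Rank u: 8, 6, 5, 1, 3, 4, 2, 7
Rank v: 8, 4, 6, 1, 5, 3, 2, 7
d = rank(u) − rank(v): 0, 2, -1, 0, -2, 1, 0, 0; Σd² = 10
ρ = 1 − 6Σd² / [n(n²−1)] = 1 − 6×10 / (8×63) = 1 − 60/504 ≈ 0.8810

0.8810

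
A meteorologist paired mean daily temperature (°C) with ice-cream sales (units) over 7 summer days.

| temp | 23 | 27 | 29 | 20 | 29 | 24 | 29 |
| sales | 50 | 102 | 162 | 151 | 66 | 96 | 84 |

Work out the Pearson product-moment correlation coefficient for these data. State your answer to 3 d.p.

n = 7, Σx = 181, Σy = 711, Σx² = 4757, Σy² = 82577, Σxy = 18276
nΣxy − ΣxΣy = 127932 − 128691 = -759
nΣx² − (Σx)² = 33299 − 32761 = 538; nΣy² − (Σy)² = 578039 − 505521 = 72518
r = -759 / √(538 × 72518) = -759 / 6246.1735 ≈ -0.122

-0.122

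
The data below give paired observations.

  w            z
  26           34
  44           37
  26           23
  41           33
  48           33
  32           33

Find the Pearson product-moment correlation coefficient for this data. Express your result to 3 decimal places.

0.546

n = 6, Σw = 217, Σz = 193, Σw² = 8297, Σz² = 6321, Σwz = 7103
nΣwz − ΣwΣz = 42618 − 41881 = 737
nΣw² − (Σw)² = 49782 − 47089 = 2693; nΣz² − (Σz)² = 37926 − 37249 = 677
r = 737 / √(2693 × 677) = 737 / 1350.2448 ≈ 0.546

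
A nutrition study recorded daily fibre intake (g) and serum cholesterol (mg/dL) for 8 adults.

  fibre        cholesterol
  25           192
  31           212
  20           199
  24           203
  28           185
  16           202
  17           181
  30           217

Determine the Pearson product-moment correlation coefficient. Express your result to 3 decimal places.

n = 8, Σx = 191, Σy = 1591, Σx² = 4791, Σy² = 317497, Σxy = 38223
nΣxy − ΣxΣy = 305784 − 303881 = 1903
nΣx² − (Σx)² = 38328 − 36481 = 1847; nΣy² − (Σy)² = 2539976 − 2531281 = 8695
r = 1903 / √(1847 × 8695) = 1903 / 4007.4512 ≈ 0.475

0.475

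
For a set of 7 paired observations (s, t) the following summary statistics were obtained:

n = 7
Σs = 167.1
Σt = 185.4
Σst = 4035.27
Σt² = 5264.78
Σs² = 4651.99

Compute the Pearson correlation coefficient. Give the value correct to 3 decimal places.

-0.806

r = (nΣst − ΣsΣt) / √[(nΣs² − (Σs)²)(nΣt² − (Σt)²)]
Numerator: 7×4035.27 − 167.1×185.4 = -2733.45
Denominator: √[(32563.93 − 27922.41)(36853.46 − 34373.16)] = √[4641.52 × 2480.3] = 3392.9872
r = -2733.45 / 3392.9872 ≈ -0.806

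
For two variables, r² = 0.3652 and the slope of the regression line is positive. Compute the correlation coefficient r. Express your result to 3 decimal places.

0.604

|r| = √0.3652 = 0.604
The association is positive, so r = 0.604.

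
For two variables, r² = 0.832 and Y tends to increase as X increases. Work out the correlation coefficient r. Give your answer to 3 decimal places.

0.912

|r| = √0.832 = 0.912
The association is positive, so r = 0.912.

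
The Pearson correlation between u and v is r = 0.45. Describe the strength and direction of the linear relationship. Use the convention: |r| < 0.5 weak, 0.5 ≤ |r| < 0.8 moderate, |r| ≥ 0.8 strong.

r = 0.45 > 0 so the relationship is positive.
|r| = 0.45, which falls in the weak range.

weak positive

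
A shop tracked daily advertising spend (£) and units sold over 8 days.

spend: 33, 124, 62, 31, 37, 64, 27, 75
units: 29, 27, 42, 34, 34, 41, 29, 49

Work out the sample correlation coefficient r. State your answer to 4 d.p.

n = 8, Σx = 453, Σy = 285, Σx² = 33089, Σy² = 10569, Σxy = 16303
nΣxy − ΣxΣy = 130424 − 129105 = 1319
nΣx² − (Σx)² = 264712 − 205209 = 59503; nΣy² − (Σy)² = 84552 − 81225 = 3327
r = 1319 / √(59503 × 3327) = 1319 / 14070.0562 ≈ 0.0937

0.0937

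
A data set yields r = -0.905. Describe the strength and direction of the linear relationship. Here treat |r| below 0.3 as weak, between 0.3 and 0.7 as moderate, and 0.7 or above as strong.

strong negative

r = -0.905 < 0 so the relationship is negative.
|r| = 0.905, which falls in the strong range.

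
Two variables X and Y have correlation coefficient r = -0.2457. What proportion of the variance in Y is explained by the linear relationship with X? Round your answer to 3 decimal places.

0.060

r² = (-0.2457)² = 0.060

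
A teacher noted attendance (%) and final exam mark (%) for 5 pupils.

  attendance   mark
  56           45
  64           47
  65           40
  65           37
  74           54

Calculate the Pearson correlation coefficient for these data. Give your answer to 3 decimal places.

n = 5, Σx = 324, Σy = 223, Σx² = 21158, Σy² = 10119, Σxy = 14529
nΣxy − ΣxΣy = 72645 − 72252 = 393
nΣx² − (Σx)² = 105790 − 104976 = 814; nΣy² − (Σy)² = 50595 − 49729 = 866
r = 393 / √(814 × 866) = 393 / 839.5975 ≈ 0.468

0.468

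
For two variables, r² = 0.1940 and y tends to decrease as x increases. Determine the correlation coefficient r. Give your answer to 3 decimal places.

|r| = √0.1940 = 0.440
The association is negative, so r = −0.440.

-0.440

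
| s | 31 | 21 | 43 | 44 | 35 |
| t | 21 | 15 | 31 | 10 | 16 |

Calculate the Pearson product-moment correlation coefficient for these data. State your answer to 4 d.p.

n = 5, Σs = 174, Σt = 93, Σs² = 6412, Σt² = 1983, Σst = 3299
nΣst − ΣsΣt = 16495 − 16182 = 313
nΣs² − (Σs)² = 32060 − 30276 = 1784; nΣt² − (Σt)² = 9915 − 8649 = 1266
r = 313 / √(1784 × 1266) = 313 / 1502.8453 ≈ 0.2083

0.2083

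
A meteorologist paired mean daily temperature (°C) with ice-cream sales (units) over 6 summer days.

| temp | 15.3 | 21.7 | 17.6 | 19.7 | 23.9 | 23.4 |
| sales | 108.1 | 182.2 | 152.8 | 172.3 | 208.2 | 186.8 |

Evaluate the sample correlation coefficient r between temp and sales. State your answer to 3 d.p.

n = 6, Σx = 121.6, Σy = 1010.4, Σx² = 2521.6, Σy² = 176159.06, Σxy = 21038.36
nΣxy − ΣxΣy = 126230.16 − 122864.64 = 3365.52
nΣx² − (Σx)² = 15129.6 − 14786.56 = 343.04; nΣy² − (Σy)² = 1056954.36 − 1020908.16 = 36046.2
r = 3365.52 / √(343.04 × 36046.2) = 3365.52 / 3516.4312 ≈ 0.957

0.957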